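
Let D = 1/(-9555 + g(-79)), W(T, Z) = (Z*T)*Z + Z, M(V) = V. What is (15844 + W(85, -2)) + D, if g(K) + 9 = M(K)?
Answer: 156043025/9643 ≈ 16182.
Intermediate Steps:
W(T, Z) = Z + T*Z² (W(T, Z) = (T*Z)*Z + Z = T*Z² + Z = Z + T*Z²)
g(K) = -9 + K
D = -1/9643 (D = 1/(-9555 + (-9 - 79)) = 1/(-9555 - 88) = 1/(-9643) = -1/9643 ≈ -0.00010370)
(15844 + W(85, -2)) + D = (15844 - 2*(1 + 85*(-2))) - 1/9643 = (15844 - 2*(1 - 170)) - 1/9643 = (15844 - 2*(-169)) - 1/9643 = (15844 + 338) - 1/9643 = 16182 - 1/9643 = 156043025/9643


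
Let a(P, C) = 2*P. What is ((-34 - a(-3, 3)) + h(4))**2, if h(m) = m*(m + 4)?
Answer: 16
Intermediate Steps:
h(m) = m*(4 + m)
((-34 - a(-3, 3)) + h(4))**2 = ((-34 - 2*(-3)) + 4*(4 + 4))**2 = ((-34 - 1*(-6)) + 4*8)**2 = ((-34 + 6) + 32)**2 = (-28 + 32)**2 = 4**2 = 16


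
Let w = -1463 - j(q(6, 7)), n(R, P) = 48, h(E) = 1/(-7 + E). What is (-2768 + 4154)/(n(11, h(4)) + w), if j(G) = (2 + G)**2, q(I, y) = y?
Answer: -63/68 ≈ -0.92647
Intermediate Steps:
w = -1544 (w = -1463 - (2 + 7)**2 = -1463 - 1*9**2 = -1463 - 1*81 = -1463 - 81 = -1544)
(-2768 + 4154)/(n(11, h(4)) + w) = (-2768 + 4154)/(48 - 1544) = 1386/(-1496) = 1386*(-1/1496) = -63/68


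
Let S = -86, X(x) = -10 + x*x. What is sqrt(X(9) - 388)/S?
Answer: -I*sqrt(317)/86 ≈ -0.20703*I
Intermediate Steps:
X(x) = -10 + x**2
sqrt(X(9) - 388)/S = sqrt((-10 + 9**2) - 388)/(-86) = sqrt((-10 + 81) - 388)*(-1/86) = sqrt(71 - 388)*(-1/86) = sqrt(-317)*(-1/86) = (I*sqrt(317))*(-1/86) = -I*sqrt(317)/86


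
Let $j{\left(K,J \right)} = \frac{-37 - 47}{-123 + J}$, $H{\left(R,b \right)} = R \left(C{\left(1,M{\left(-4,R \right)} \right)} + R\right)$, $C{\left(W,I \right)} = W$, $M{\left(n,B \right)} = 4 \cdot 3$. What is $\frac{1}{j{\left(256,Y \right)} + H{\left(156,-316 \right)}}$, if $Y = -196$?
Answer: $\frac{319}{7813032} \approx 4.0829 \cdot 10^{-5}$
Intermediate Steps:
$M{\left(n,B \right)} = 12$
$H{\left(R,b \right)} = R \left(1 + R\right)$
$j{\left(K,J \right)} = - \frac{84}{-123 + J}$
$\frac{1}{j{\left(256,Y \right)} + H{\left(156,-316 \right)}} = \frac{1}{- \frac{84}{-123 - 196} + 156 \left(1 + 156\right)} = \frac{1}{- \frac{84}{-319} + 156 \cdot 157} = \frac{1}{\left(-84\right) \left(- \frac{1}{319}\right) + 24492} = \frac{1}{\frac{84}{319} + 24492} = \frac{1}{\frac{7813032}{319}} = \frac{319}{7813032}$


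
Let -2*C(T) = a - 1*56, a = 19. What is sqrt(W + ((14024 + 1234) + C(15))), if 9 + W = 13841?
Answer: sqrt(116434)/2 ≈ 170.61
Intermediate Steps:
C(T) = 37/2 (C(T) = -(19 - 1*56)/2 = -(19 - 56)/2 = -1/2*(-37) = 37/2)
W = 13832 (W = -9 + 13841 = 13832)
sqrt(W + ((14024 + 1234) + C(15))) = sqrt(13832 + ((14024 + 1234) + 37/2)) = sqrt(13832 + (15258 + 37/2)) = sqrt(13832 + 30553/2) = sqrt(58217/2) = sqrt(116434)/2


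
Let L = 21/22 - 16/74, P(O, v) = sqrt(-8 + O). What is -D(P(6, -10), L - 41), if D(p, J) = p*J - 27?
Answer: 27 + 32773*I*sqrt(2)/814 ≈ 27.0 + 56.939*I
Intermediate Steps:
L = 601/814 (L = 21*(1/22) - 16*1/74 = 21/22 - 8/37 = 601/814 ≈ 0.73833)
D(p, J) = -27 + J*p (D(p, J) = J*p - 27 = -27 + J*p)
-D(P(6, -10), L - 41) = -(-27 + (601/814 - 41)*sqrt(-8 + 6)) = -(-27 - 32773*I*sqrt(2)/814) = 27 + 32773*I*sqrt(2)/814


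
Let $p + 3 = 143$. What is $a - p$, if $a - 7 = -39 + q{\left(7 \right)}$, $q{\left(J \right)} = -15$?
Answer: $-187$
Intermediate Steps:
$a = -47$ ($a = 7 - 54 = -47$)
$p = 140$ ($p = -3 + 143 = 140$)
$a - p = -47 - 140 = -187$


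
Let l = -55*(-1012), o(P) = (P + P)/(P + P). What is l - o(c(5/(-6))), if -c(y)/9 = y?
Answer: 55659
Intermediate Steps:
c(y) = -9*y
o(P) = 1 (o(P) = (2*P)/((2*P)) = (2*P)*(1/(2*P)) = 1)
l = 55660
l - o(c(5/(-6))) = 55660 - 1*1 = 55660 - 1 = 55659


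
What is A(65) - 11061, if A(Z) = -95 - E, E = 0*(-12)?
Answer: -11156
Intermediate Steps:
E = 0
A(Z) = -95 (A(Z) = -95 - 1*0 = -95 + 0 = -95)
A(65) - 11061 = -95 - 11061 = -11156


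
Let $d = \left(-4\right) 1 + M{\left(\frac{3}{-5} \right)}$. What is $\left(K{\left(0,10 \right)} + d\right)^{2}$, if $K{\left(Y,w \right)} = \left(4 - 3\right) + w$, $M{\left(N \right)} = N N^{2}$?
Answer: $\frac{719104}{15625} \approx 46.023$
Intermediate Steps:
$M{\left(N \right)} = N^{3}$
$K{\left(Y,w \right)} = 1 + w$
$d = - \frac{527}{125}$ ($d = \left(-4\right) 1 + \left(\frac{3}{-5}\right)^{3} = -4 + \left(3 \left(- \frac{1}{5}\right)\right)^{3} = -4 + \left(- \frac{3}{5}\right)^{3} = -4 - \frac{27}{125} = - \frac{527}{125} \approx -4.216$)
$\left(K{\left(0,10 \right)} + d\right)^{2} = \left(\left(1 + 10\right) - \frac{527}{125}\right)^{2} = \left(11 - \frac{527}{125}\right)^{2} = \left(\frac{848}{125}\right)^{2} = \frac{719104}{15625}$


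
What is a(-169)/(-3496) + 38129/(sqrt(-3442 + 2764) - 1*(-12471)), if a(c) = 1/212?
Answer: 117474209973283/38422930203296 - 38129*I*sqrt(678)/155526519 ≈ 3.0574 - 0.0063836*I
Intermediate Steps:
a(c) = 1/212
a(-169)/(-3496) + 38129/(sqrt(-3442 + 2764) - 1*(-12471)) = (1/212)/(-3496) + 38129/(sqrt(-3442 + 2764) - 1*(-12471)) = (1/212)*(-1/3496) + 38129/(sqrt(-678) + 12471) = -1/741152 + 38129/(I*sqrt(678) + 12471) = -1/741152 + 38129/(12471 + I*sqrt(678))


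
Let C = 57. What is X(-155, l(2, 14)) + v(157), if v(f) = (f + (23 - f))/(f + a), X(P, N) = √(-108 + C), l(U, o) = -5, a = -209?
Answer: -23/52 + I*√51 ≈ -0.44231 + 7.1414*I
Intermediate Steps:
X(P, N) = I*√51 (X(P, N) = √(-108 + 57) = √(-51) = I*√51)
v(f) = 23/(-209 + f) (v(f) = (f + (23 - f))/(f - 209) = 23/(-209 + f))
X(-155, l(2, 14)) + v(157) = I*√51 + 23/(-209 + 157) = I*√51 + 23/(-52) = I*√51 + 23*(-1/52) = I*√51 - 23/52 = -23/52 + I*√51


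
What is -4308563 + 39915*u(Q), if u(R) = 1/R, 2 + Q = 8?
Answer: -8603821/2 ≈ -4.3019e+6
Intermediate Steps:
Q = 6 (Q = -2 + 8 = 6)
u(R) = 1/R
-4308563 + 39915*u(Q) = -4308563 + 39915/6 = -4308563 + 39915*(⅙) = -4308563 + 13305/2 = -8603821/2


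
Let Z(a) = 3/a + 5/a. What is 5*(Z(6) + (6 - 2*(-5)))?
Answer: 260/3 ≈ 86.667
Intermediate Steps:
Z(a) = 8/a
5*(Z(6) + (6 - 2*(-5))) = 5*(8/6 + (6 - 2*(-5))) = 5*(8*(⅙) + (6 + 10)) = 5*(4/3 + 16) = 5*(52/3) = 260/3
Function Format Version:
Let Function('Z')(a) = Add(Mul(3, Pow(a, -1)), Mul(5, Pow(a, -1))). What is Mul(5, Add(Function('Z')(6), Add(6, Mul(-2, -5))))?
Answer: Rational(260, 3) ≈ 86.667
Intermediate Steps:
Function('Z')(a) = Mul(8, Pow(a, -1))
Mul(5, Add(Function('Z')(6), Add(6, Mul(-2, -5)))) = Mul(5, Add(Mul(8, Pow(6, -1)), Add(6, Mul(-2, -5)))) = Mul(5, Add(Mul(8, Rational(1, 6)), Add(6, 10))) = Mul(5, Add(Rational(4, 3), 16)) = Mul(5, Rational(52, 3)) = Rational(260, 3)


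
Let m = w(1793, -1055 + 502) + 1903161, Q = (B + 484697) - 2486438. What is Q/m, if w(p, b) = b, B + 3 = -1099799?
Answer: -3101543/1902608 ≈ -1.6302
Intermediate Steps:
B = -1099802 (B = -3 - 1099799 = -1099802)
Q = -3101543 (Q = (-1099802 + 484697) - 2486438 = -615105 - 2486438 = -3101543)
m = 1902608 (m = (-1055 + 502) + 1903161 = -553 + 1903161 = 1902608)
Q/m = -3101543/1902608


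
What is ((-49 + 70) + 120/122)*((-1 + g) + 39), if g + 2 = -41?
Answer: -6705/61 ≈ -109.92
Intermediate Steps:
g = -43 (g = -2 - 41 = -43)
((-49 + 70) + 120/122)*((-1 + g) + 39) = ((-49 + 70) + 120/122)*((-1 - 43) + 39) = (21 + 120*(1/122))*(-44 + 39) = (21 + 60/61)*(-5) = (1341/61)*(-5) = -6705/61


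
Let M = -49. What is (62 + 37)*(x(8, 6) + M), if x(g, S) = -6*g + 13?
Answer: -8316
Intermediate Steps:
x(g, S) = 13 - 6*g
(62 + 37)*(x(8, 6) + M) = (62 + 37)*((13 - 6*8) - 49) = 99*((13 - 48) - 49) = 99*(-35 - 49) = 99*(-84) = -8316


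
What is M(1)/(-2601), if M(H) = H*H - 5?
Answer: 4/2601 ≈ 0.0015379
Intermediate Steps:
M(H) = -5 + H**2 (M(H) = H**2 - 5 = -5 + H**2)
M(1)/(-2601) = (-5 + 1**2)/(-2601) = (-5 + 1)*(-1/2601) = -4*(-1/2601) = 4/2601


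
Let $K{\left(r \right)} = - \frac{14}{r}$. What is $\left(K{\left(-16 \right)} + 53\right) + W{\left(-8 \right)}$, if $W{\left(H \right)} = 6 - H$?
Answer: $\frac{543}{8} \approx 67.875$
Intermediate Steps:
$\left(K{\left(-16 \right)} + 53\right) + W{\left(-8 \right)} = \left(- \frac{14}{-16} + 53\right) + \left(6 - -8\right) = \left(\left(-14\right) \left(- \frac{1}{16}\right) + 53\right) + \left(6 + 8\right) = \left(\frac{7}{8} + 53\right) + 14 = \frac{431}{8} + 14 = \frac{543}{8}$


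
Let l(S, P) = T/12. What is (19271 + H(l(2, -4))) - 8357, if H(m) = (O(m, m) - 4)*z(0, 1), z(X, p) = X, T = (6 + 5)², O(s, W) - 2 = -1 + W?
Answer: 10914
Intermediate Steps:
O(s, W) = 1 + W (O(s, W) = 2 + (-1 + W) = 1 + W)
T = 121 (T = 11² = 121)
l(S, P) = 121/12
H(m) = 0 (H(m) = ((1 + m) - 4)*0 = (-3 + m)*0 = 0)
(19271 + H(l(2, -4))) - 8357 = (19271 + 0) - 8357 = 19271 - 8357 = 10914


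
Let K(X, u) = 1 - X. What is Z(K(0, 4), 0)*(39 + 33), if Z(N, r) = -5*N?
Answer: -360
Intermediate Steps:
Z(K(0, 4), 0)*(39 + 33) = (-5*(1 - 1*0))*(39 + 33) = -5*(1 + 0)*72 = -5*1*72 = -5*72 = -360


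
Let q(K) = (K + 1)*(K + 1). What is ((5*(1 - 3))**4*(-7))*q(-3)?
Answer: -280000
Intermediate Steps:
q(K) = (1 + K)**2 (q(K) = (1 + K)*(1 + K) = (1 + K)**2)
((5*(1 - 3))**4*(-7))*q(-3) = ((5*(1 - 3))**4*(-7))*(1 - 3)**2 = ((5*(-2))**4*(-7))*(-2)**2 = ((-10)**4*(-7))*4 = (10000*(-7))*4 = -70000*4 = -280000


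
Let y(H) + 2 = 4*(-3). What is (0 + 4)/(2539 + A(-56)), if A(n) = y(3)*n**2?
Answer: -4/41365 ≈ -9.6700e-5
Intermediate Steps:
y(H) = -14 (y(H) = -2 + 4*(-3) = -2 - 12 = -14)
A(n) = -14*n**2
(0 + 4)/(2539 + A(-56)) = (0 + 4)/(2539 - 14*(-56)**2) = 4/(2539 - 14*3136) = 4/(2539 - 43904) = 4/(-41365) = -1/41365*4 = -4/41365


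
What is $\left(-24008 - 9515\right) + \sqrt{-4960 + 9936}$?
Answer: $-33523 + 4 \sqrt{311} \approx -33452.0$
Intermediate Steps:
$\left(-24008 - 9515\right) + \sqrt{-4960 + 9936} = -33523 + \sqrt{4976} = -33523 + 4 \sqrt{311}$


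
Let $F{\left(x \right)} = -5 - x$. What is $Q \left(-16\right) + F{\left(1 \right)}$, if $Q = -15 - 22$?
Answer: $586$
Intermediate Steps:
$Q = -37$
$Q \left(-16\right) + F{\left(1 \right)} = \left(-37\right) \left(-16\right) - 6 = 592 - 6 = 586$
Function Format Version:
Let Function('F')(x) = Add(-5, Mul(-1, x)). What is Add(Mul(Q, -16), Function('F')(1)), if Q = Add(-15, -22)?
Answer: 586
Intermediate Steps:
Q = -37
Add(Mul(Q, -16), Function('F')(1)) = Add(Mul(-37, -16), Add(-5, Mul(-1, 1))) = Add(592, Add(-5, -1)) = Add(592, -6) = 586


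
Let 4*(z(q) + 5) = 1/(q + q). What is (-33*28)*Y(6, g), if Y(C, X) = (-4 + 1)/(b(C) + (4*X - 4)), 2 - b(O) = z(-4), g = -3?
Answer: -12672/41 ≈ -309.07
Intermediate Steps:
z(q) = -5 + 1/(8*q) (z(q) = -5 + 1/(4*(q + q)) = -5 + 1/(4*((2*q))) = -5 + (1/(2*q))/4 = -5 + 1/(8*q))
b(O) = 225/32 (b(O) = 2 - (-5 + (⅛)/(-4)) = 2 - (-5 + (⅛)*(-¼)) = 2 - (-5 - 1/32) = 2 - 1*(-161/32) = 2 + 161/32 = 225/32)
Y(C, X) = -3/(97/32 + 4*X) (Y(C, X) = (-4 + 1)/(225/32 + (4*X - 4)) = -3/(225/32 + (-4 + 4*X)) = -3/(97/32 + 4*X))
(-33*28)*Y(6, g) = (-33*28)*(-96/(97 + 128*(-3))) = -(-88704)/(97 - 384) = -(-88704)/(-287) = -(-88704)*(-1)/287 = -924*96/287 = -12672/41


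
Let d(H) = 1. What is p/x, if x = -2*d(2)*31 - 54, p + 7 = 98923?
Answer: -24729/29 ≈ -852.72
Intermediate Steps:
p = 98916 (p = -7 + 98923 = 98916)
x = -116 (x = -2*1*31 - 54 = -2*31 - 54 = -62 - 54 = -116)
p/x = 98916/(-116) = 98916*(-1/116) = -24729/29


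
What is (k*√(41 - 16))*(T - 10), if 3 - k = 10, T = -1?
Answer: 385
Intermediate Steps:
k = -7 (k = 3 - 1*10 = 3 - 10 = -7)
(k*√(41 - 16))*(T - 10) = (-7*√(41 - 16))*(-1 - 10) = -7*√25*(-11) = -7*5*(-11) = -35*(-11) = 385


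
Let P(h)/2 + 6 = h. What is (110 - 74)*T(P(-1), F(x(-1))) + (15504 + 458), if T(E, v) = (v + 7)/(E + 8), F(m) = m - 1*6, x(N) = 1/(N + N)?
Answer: 15959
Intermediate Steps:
P(h) = -12 + 2*h
x(N) = 1/(2*N)
F(m) = -6 + m (F(m) = m - 6 = -6 + m)
T(E, v) = (7 + v)/(8 + E)
(110 - 74)*T(P(-1), F(x(-1))) + (15504 + 458) = (110 - 74)*((7 + (-6 + (½)/(-1)))/(8 + (-12 + 2*(-1)))) + (15504 + 458) = 36*((7 + (-6 + (½)*(-1)))/(8 + (-12 - 2))) + 15962 = 36*((7 + (-6 - ½))/(8 - 14)) + 15962 = 36*((7 - 13/2)/(-6)) + 15962 = 36*(-⅙*½) + 15962 = 36*(-1/12) + 15962 = -3 + 15962 = 15959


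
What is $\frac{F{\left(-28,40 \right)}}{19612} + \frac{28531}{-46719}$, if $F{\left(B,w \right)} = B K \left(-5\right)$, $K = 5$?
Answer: $- \frac{131711668}{229063257} \approx -0.575$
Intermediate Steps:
$F{\left(B,w \right)} = - 25 B$ ($F{\left(B,w \right)} = B 5 \left(-5\right) = 5 B \left(-5\right) = - 25 B$)
$\frac{F{\left(-28,40 \right)}}{19612} + \frac{28531}{-46719} = \frac{\left(-25\right) \left(-28\right)}{19612} + \frac{28531}{-46719} = 700 \cdot \frac{1}{19612} + 28531 \left(- \frac{1}{46719}\right) = \frac{175}{4903} - \frac{28531}{46719} = - \frac{131711668}{229063257}$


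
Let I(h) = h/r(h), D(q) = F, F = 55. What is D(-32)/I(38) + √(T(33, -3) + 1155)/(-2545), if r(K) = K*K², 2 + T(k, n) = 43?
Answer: 79420 - 2*√299/2545 ≈ 79420.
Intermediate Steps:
T(k, n) = 41 (T(k, n) = -2 + 43 = 41)
r(K) = K³
D(q) = 55
I(h) = h⁻² (I(h) = h/(h³) = h/h³ = h⁻²)
D(-32)/I(38) + √(T(33, -3) + 1155)/(-2545) = 55/(38⁻²) + √(41 + 1155)/(-2545) = 55/(1/1444) + √1196*(-1/2545) = 55*1444 + (2*√299)*(-1/2545) = 79420 - 2*√299/2545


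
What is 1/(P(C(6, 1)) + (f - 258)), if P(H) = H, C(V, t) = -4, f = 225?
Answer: -1/37 ≈ -0.027027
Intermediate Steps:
1/(P(C(6, 1)) + (f - 258)) = 1/(-4 + (225 - 258)) = 1/(-4 - 33) = 1/(-37) = -1/37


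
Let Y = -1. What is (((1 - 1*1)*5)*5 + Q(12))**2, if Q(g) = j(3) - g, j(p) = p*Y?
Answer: 225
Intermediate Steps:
j(p) = -p (j(p) = p*(-1) = -p)
Q(g) = -3 - g (Q(g) = -1*3 - g = -3 - g)
(((1 - 1*1)*5)*5 + Q(12))**2 = (((1 - 1*1)*5)*5 + (-3 - 1*12))**2 = (((1 - 1)*5)*5 + (-3 - 12))**2 = ((0*5)*5 - 15)**2 = (0*5 - 15)**2 = (0 - 15)**2 = (-15)**2 = 225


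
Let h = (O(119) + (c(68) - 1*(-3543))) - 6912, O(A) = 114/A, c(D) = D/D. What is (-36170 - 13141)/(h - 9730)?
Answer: 652001/173172 ≈ 3.7650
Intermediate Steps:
c(D) = 1
h = -400678/119 (h = (114/119 + (1 - 1*(-3543))) - 6912 = (114*(1/119) + (1 + 3543)) - 6912 = (114/119 + 3544) - 6912 = 421850/119 - 6912 = -400678/119 ≈ -3367.0)
(-36170 - 13141)/(h - 9730) = (-36170 - 13141)/(-400678/119 - 9730) = -49311/(-1558548/119) = -49311*(-119/1558548) = 652001/173172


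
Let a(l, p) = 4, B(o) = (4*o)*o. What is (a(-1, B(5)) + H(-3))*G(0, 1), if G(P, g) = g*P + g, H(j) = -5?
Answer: -1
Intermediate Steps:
B(o) = 4*o²
G(P, g) = g + P*g (G(P, g) = P*g + g = g + P*g)
(a(-1, B(5)) + H(-3))*G(0, 1) = (4 - 5)*(1*(1 + 0)) = -1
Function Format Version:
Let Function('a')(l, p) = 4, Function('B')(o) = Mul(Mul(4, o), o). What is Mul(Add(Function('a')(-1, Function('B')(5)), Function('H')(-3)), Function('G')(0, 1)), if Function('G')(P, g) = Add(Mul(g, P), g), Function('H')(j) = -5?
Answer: -1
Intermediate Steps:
Function('B')(o) = Mul(4, Pow(o, 2))
Function('G')(P, g) = Add(g, Mul(P, g)) (Function('G')(P, g) = Add(Mul(P, g), g) = Add(g, Mul(P, g)))
Mul(Add(Function('a')(-1, Function('B')(5)), Function('H')(-3)), Function('G')(0, 1)) = Mul(Add(4, -5), Mul(1, Add(1, 0))) = Mul(-1, Mul(1, 1)) = Mul(-1, 1) = -1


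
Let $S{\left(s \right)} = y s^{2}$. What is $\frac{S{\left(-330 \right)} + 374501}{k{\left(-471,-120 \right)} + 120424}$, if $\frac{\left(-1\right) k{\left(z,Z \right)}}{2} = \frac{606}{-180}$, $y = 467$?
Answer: $\frac{768462015}{1806461} \approx 425.4$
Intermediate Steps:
$k{\left(z,Z \right)} = \frac{101}{15}$ ($k{\left(z,Z \right)} = - 2 \frac{606}{-180} = - 2 \cdot 606 \left(- \frac{1}{180}\right) = \left(-2\right) \left(- \frac{101}{30}\right) = \frac{101}{15}$)
$S{\left(s \right)} = 467 s^{2}$
$\frac{S{\left(-330 \right)} + 374501}{k{\left(-471,-120 \right)} + 120424} = \frac{467 \left(-330\right)^{2} + 374501}{\frac{101}{15} + 120424} = \frac{467 \cdot 108900 + 374501}{\frac{1806461}{15}} = \left(50856300 + 374501\right) \frac{15}{1806461} = 51230801 \cdot \frac{15}{1806461} = \frac{768462015}{1806461}$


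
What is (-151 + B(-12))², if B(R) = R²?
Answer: 49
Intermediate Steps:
(-151 + B(-12))² = (-151 + (-12)²)² = (-151 + 144)² = (-7)² = 49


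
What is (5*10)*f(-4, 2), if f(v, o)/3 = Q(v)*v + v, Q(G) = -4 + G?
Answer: 4200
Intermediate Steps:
f(v, o) = 3*v + 3*v*(-4 + v) (f(v, o) = 3*((-4 + v)*v + v) = 3*(v*(-4 + v) + v) = 3*(v + v*(-4 + v)) = 3*v + 3*v*(-4 + v))
(5*10)*f(-4, 2) = (5*10)*(3*(-4)*(-3 - 4)) = 50*(3*(-4)*(-7)) = 50*84 = 4200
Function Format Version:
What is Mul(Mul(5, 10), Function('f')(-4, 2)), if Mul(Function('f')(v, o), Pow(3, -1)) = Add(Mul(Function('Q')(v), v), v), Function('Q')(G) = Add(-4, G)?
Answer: 4200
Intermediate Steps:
Function('f')(v, o) = Add(Mul(3, v), Mul(3, v, Add(-4, v))) (Function('f')(v, o) = Mul(3, Add(Mul(Add(-4, v), v), v)) = Mul(3, Add(Mul(v, Add(-4, v)), v)) = Mul(3, Add(v, Mul(v, Add(-4, v)))) = Add(Mul(3, v), Mul(3, v, Add(-4, v))))
Mul(Mul(5, 10), Function('f')(-4, 2)) = Mul(Mul(5, 10), Mul(3, -4, Add(-3, -4))) = Mul(50, Mul(3, -4, -7)) = Mul(50, 84) = 4200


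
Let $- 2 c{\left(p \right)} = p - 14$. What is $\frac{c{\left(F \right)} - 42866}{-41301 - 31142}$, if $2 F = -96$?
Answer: $\frac{42835}{72443} \approx 0.59129$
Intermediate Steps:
$F = -48$ ($F = \frac{1}{2} \left(-96\right) = -48$)
$c{\left(p \right)} = 7 - \frac{p}{2}$ ($c{\left(p \right)} = - \frac{p - 14}{2} = - \frac{-14 + p}{2} = 7 - \frac{p}{2}$)
$\frac{c{\left(F \right)} - 42866}{-41301 - 31142} = \frac{\left(7 - -24\right) - 42866}{-41301 - 31142} = \frac{\left(7 + 24\right) - 42866}{-72443} = \left(31 - 42866\right) \left(- \frac{1}{72443}\right) = \left(-42835\right) \left(- \frac{1}{72443}\right) = \frac{42835}{72443}$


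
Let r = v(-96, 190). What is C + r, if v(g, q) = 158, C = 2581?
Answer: 2739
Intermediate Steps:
r = 158
C + r = 2581 + 158 = 2739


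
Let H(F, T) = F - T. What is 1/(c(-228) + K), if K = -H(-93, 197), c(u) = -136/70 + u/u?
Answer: 35/10117 ≈ 0.0034595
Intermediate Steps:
c(u) = -33/35 (c(u) = -136*1/70 + 1 = -68/35 + 1 = -33/35)
K = 290 (K = -(-93 - 1*197) = -(-93 - 197) = -1*(-290) = 290)
1/(c(-228) + K) = 1/(-33/35 + 290) = 1/(10117/35) = 35/10117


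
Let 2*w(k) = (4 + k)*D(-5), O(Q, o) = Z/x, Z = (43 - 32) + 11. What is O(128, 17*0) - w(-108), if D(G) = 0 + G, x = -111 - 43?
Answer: -1821/7 ≈ -260.14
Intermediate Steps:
x = -154
D(G) = G
Z = 22 (Z = 11 + 11 = 22)
O(Q, o) = -1/7 (O(Q, o) = 22/(-154) = 22*(-1/154) = -1/7)
w(k) = -10 - 5*k/2 (w(k) = ((4 + k)*(-5))/2 = (-20 - 5*k)/2 = -10 - 5*k/2)
O(128, 17*0) - w(-108) = -1/7 - (-10 - 5/2*(-108)) = -1/7 - (-10 + 270) = -1/7 - 1*260 = -1/7 - 260 = -1821/7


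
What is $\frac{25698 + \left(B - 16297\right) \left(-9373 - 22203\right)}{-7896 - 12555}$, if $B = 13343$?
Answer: $- \frac{5488306}{1203} \approx -4562.2$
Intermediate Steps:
$\frac{25698 + \left(B - 16297\right) \left(-9373 - 22203\right)}{-7896 - 12555} = \frac{25698 + \left(13343 - 16297\right) \left(-9373 - 22203\right)}{-7896 - 12555} = \frac{25698 - -93275504}{-20451} = \left(25698 + 93275504\right) \left(- \frac{1}{20451}\right) = 93301202 \left(- \frac{1}{20451}\right) = - \frac{5488306}{1203}$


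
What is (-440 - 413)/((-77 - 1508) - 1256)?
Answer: 853/2841 ≈ 0.30025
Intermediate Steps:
(-440 - 413)/((-77 - 1508) - 1256) = -853/(-1585 - 1256) = -853/(-2841) = -853*(-1/2841) = 853/2841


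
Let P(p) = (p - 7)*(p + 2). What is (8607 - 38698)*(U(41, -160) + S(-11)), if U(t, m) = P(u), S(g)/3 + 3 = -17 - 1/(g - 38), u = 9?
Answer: 55939169/49 ≈ 1.1416e+6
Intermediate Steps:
S(g) = -60 - 3/(-38 + g) (S(g) = -9 + 3*(-17 - 1/(g - 38)) = -9 + 3*(-17 - 1/(-38 + g)) = -9 + (-51 - 3/(-38 + g)) = -60 - 3/(-38 + g))
P(p) = (-7 + p)*(2 + p)
U(t, m) = 22 (U(t, m) = -14 + 9² - 5*9 = -14 + 81 - 45 = 22)
(8607 - 38698)*(U(41, -160) + S(-11)) = (8607 - 38698)*(22 + 3*(759 - 20*(-11))/(-38 - 11)) = -30091*(22 + 3*(759 + 220)/(-49)) = -30091*(22 + 3*(-1/49)*979) = -30091*(22 - 2937/49) = -30091*(-1859/49) = 55939169/49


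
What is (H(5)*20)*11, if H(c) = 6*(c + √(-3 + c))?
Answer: 6600 + 1320*√2 ≈ 8466.8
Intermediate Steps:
H(c) = 6*c + 6*√(-3 + c)
(H(5)*20)*11 = ((6*5 + 6*√(-3 + 5))*20)*11 = ((30 + 6*√2)*20)*11 = (600 + 120*√2)*11 = 6600 + 1320*√2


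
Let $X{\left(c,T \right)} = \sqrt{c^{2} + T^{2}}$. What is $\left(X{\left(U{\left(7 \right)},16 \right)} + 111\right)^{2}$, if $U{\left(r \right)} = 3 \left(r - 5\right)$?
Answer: $12613 + 444 \sqrt{73} \approx 16407.0$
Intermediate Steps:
$U{\left(r \right)} = -15 + 3 r$ ($U{\left(r \right)} = 3 \left(-5 + r\right) = -15 + 3 r$)
$X{\left(c,T \right)} = \sqrt{T^{2} + c^{2}}$
$\left(X{\left(U{\left(7 \right)},16 \right)} + 111\right)^{2} = \left(\sqrt{16^{2} + \left(-15 + 3 \cdot 7\right)^{2}} + 111\right)^{2} = \left(\sqrt{256 + \left(-15 + 21\right)^{2}} + 111\right)^{2} = \left(\sqrt{256 + 6^{2}} + 111\right)^{2} = \left(\sqrt{256 + 36} + 111\right)^{2} = \left(\sqrt{292} + 111\right)^{2} = \left(2 \sqrt{73} + 111\right)^{2} = \left(111 + 2 \sqrt{73}\right)^{2}$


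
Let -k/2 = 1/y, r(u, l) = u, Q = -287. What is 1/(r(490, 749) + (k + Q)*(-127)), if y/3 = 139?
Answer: 417/15403817 ≈ 2.7071e-5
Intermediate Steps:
y = 417 (y = 3*139 = 417)
k = -2/417 ≈ -0.0047962
1/(r(490, 749) + (k + Q)*(-127)) = 1/(490 + (-2/417 - 287)*(-127)) = 1/(490 - 119681/417*(-127)) = 1/(490 + 15199487/417) = 1/(15403817/417) = 417/15403817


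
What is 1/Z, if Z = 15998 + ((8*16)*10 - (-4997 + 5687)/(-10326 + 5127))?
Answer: 1733/29943004 ≈ 5.7877e-5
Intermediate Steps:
Z = 29943004/1733 (Z = 15998 + (128*10 - 690/(-5199)) = 15998 + (1280 - 690*(-1)/5199) = 15998 + (1280 - 1*(-230/1733)) = 15998 + (1280 + 230/1733) = 15998 + 2218470/1733 = 29943004/1733 ≈ 17278.)
1/Z = 1/(29943004/1733) = 1733/29943004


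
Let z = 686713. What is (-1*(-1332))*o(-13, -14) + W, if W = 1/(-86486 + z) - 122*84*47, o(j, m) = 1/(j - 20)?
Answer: -3180398795809/6602497 ≈ -4.8170e+5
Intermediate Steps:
o(j, m) = 1/(-20 + j)
W = -289102935911/600227 (W = 1/(-86486 + 686713) - 122*84*47 = 1/600227 - 10248*47 = 1/600227 - 1*481656 = 1/600227 - 481656 = -289102935911/600227 ≈ -4.8166e+5)
(-1*(-1332))*o(-13, -14) + W = (-1*(-1332))/(-20 - 13) - 289102935911/600227 = 1332/(-33) - 289102935911/600227 = 1332*(-1/33) - 289102935911/600227 = -444/11 - 289102935911/600227 = -3180398795809/6602497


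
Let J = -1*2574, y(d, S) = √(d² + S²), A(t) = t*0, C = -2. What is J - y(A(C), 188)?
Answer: -2762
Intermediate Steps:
A(t) = 0
y(d, S) = √(S² + d²)
J = -2574
J - y(A(C), 188) = -2574 - √(188² + 0²) = -2574 - √(35344 + 0) = -2574 - √35344 = -2574 - 1*188 = -2574 - 188 = -2762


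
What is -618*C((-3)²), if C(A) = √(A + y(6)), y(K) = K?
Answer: -618*√15 ≈ -2393.5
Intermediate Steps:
C(A) = √(6 + A) (C(A) = √(A + 6) = √(6 + A))
-618*C((-3)²) = -618*√(6 + (-3)²) = -618*√(6 + 9) = -618*√15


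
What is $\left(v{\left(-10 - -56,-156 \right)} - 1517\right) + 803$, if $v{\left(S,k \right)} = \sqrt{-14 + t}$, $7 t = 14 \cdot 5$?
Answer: $-714 + 2 i \approx -714.0 + 2.0 i$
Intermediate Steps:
$t = 10$ ($t = \frac{14 \cdot 5}{7} = \frac{1}{7} \cdot 70 = 10$)
$v{\left(S,k \right)} = 2 i$ ($v{\left(S,k \right)} = \sqrt{-14 + 10} = \sqrt{-4} = 2 i$)
$\left(v{\left(-10 - -56,-156 \right)} - 1517\right) + 803 = \left(2 i - 1517\right) + 803 = \left(-1517 + 2 i\right) + 803 = -714 + 2 i$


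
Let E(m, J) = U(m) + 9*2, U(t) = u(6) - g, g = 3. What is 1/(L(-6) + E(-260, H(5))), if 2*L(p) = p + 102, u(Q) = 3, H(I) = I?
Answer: 1/66 ≈ 0.015152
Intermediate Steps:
U(t) = 0 (U(t) = 3 - 1*3 = 3 - 3 = 0)
L(p) = 51 + p/2 (L(p) = (p + 102)/2 = (102 + p)/2 = 51 + p/2)
E(m, J) = 18 (E(m, J) = 0 + 9*2 = 0 + 18 = 18)
1/(L(-6) + E(-260, H(5))) = 1/((51 + (½)*(-6)) + 18) = 1/((51 - 3) + 18) = 1/(48 + 18) = 1/66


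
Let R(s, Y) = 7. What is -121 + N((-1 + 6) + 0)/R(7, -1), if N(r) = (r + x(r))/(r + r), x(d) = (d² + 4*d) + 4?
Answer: -4208/35 ≈ -120.23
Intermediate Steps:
x(d) = 4 + d² + 4*d
N(r) = (4 + r² + 5*r)/(2*r) (N(r) = (r + (4 + r² + 4*r))/(r + r) = (4 + r² + 5*r)/((2*r)) = (4 + r² + 5*r)*(1/(2*r)) = (4 + r² + 5*r)/(2*r))
-121 + N((-1 + 6) + 0)/R(7, -1) = -121 + (5/2 + ((-1 + 6) + 0)/2 + 2/((-1 + 6) + 0))/7 = -121 + (5/2 + (5 + 0)/2 + 2/(5 + 0))/7 = -121 + (5/2 + (½)*5 + 2/5)/7 = -121 + (5/2 + 5/2 + 2*(⅕))/7 = -121 + (5/2 + 5/2 + ⅖)/7 = -121 + (⅐)*(27/5) = -121 + 27/35 = -4208/35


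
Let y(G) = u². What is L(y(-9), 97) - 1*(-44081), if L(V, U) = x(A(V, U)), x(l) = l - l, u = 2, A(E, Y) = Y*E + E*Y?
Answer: 44081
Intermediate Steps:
A(E, Y) = 2*E*Y (A(E, Y) = E*Y + E*Y = 2*E*Y)
y(G) = 4 (y(G) = 2² = 4)
x(l) = 0
L(V, U) = 0
L(y(-9), 97) - 1*(-44081) = 0 - 1*(-44081) = 0 + 44081 = 44081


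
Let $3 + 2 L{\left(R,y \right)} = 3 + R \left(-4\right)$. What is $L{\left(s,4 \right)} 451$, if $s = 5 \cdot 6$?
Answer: $-27060$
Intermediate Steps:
$s = 30$
$L{\left(R,y \right)} = - 2 R$ ($L{\left(R,y \right)} = - \frac{3}{2} + \frac{3 + R \left(-4\right)}{2} = - \frac{3}{2} + \frac{3 - 4 R}{2} = - \frac{3}{2} - \left(- \frac{3}{2} + 2 R\right) = - 2 R$)
$L{\left(s,4 \right)} 451 = \left(-2\right) 30 \cdot 451 = \left(-60\right) 451 = -27060$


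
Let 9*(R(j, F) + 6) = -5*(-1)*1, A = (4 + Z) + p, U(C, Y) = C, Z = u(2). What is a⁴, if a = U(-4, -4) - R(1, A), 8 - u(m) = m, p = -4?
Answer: 28561/6561 ≈ 4.3531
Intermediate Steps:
u(m) = 8 - m
Z = 6 (Z = 8 - 1*2 = 8 - 2 = 6)
A = 6 (A = (4 + 6) - 4 = 10 - 4 = 6)
R(j, F) = -49/9 (R(j, F) = -6 + (-5*(-1)*1)/9 = -6 + (5*1)/9 = -6 + (⅑)*5 = -6 + 5/9 = -49/9)
a = 13/9 (a = -4 - 1*(-49/9) = -4 + 49/9 = 13/9 ≈ 1.4444)
a⁴ = (13/9)⁴ = 28561/6561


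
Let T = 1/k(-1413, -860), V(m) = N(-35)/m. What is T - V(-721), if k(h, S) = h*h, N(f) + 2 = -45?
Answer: -93838022/1439526249 ≈ -0.065187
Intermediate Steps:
N(f) = -47 (N(f) = -2 - 45 = -47)
V(m) = -47/m
k(h, S) = h²
T = 1/1996569 (T = 1/((-1413)²) = 1/1996569 ≈ 5.0086e-7)
T - V(-721) = 1/1996569 - (-47)/(-721) = 1/1996569 - (-47)*(-1)/721 = 1/1996569 - 1*47/721 = 1/1996569 - 47/721 = -93838022/1439526249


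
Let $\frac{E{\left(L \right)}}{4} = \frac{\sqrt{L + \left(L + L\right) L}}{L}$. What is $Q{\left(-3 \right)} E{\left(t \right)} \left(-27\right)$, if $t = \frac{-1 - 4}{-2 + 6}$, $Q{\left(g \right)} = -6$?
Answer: $- \frac{648 \sqrt{30}}{5} \approx -709.85$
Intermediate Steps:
$t = - \frac{5}{4} \approx -1.25$
$E{\left(L \right)} = \frac{4 \sqrt{L + 2 L^{2}}}{L}$ ($E{\left(L \right)} = 4 \frac{\sqrt{L + \left(L + L\right) L}}{L} = 4 \frac{\sqrt{L + 2 L L}}{L} = 4 \frac{\sqrt{L + 2 L^{2}}}{L} = \frac{4 \sqrt{L + 2 L^{2}}}{L}$)
$Q{\left(-3 \right)} E{\left(t \right)} \left(-27\right) = - 6 \frac{4 \sqrt{- \frac{5 \left(1 + 2 \left(- \frac{5}{4}\right)\right)}{4}}}{- \frac{5}{4}} \left(-27\right) = - 6 \cdot 4 \left(- \frac{4}{5}\right) \sqrt{- \frac{5 \left(1 - \frac{5}{2}\right)}{4}} \left(-27\right) = - 6 \cdot 4 \left(- \frac{4}{5}\right) \sqrt{\left(- \frac{5}{4}\right) \left(- \frac{3}{2}\right)} \left(-27\right) = - 6 \cdot 4 \left(- \frac{4}{5}\right) \sqrt{\frac{15}{8}} \left(-27\right) = - 6 \cdot 4 \left(- \frac{4}{5}\right) \frac{\sqrt{30}}{4} \left(-27\right) = - 6 \left(- \frac{4 \sqrt{30}}{5}\right) \left(-27\right) = \frac{24 \sqrt{30}}{5} \left(-27\right) = - \frac{648 \sqrt{30}}{5}$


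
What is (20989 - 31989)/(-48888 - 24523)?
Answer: 11000/73411 ≈ 0.14984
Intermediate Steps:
(20989 - 31989)/(-48888 - 24523) = -11000/(-73411) = -11000*(-1/73411) = 11000/73411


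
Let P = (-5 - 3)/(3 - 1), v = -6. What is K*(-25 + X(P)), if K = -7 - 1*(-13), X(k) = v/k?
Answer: -141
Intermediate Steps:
P = -4 (P = -8/2 = -8*1/2 = -4)
X(k) = -6/k
K = 6 (K = -7 + 13 = 6)
K*(-25 + X(P)) = 6*(-25 - 6/(-4)) = 6*(-25 - 6*(-1/4)) = 6*(-25 + 3/2) = 6*(-47/2) = -141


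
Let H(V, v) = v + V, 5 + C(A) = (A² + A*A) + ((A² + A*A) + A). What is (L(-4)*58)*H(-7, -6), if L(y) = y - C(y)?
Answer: 44486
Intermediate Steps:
C(A) = -5 + A + 4*A² (C(A) = -5 + ((A² + A*A) + ((A² + A*A) + A)) = -5 + ((A² + A²) + ((A² + A²) + A)) = -5 + (2*A² + (2*A² + A)) = -5 + (2*A² + (A + 2*A²)) = -5 + (A + 4*A²) = -5 + A + 4*A²)
H(V, v) = V + v
L(y) = 5 - 4*y² (L(y) = y - (-5 + y + 4*y²) = y + (5 - y - 4*y²) = 5 - 4*y²)
(L(-4)*58)*H(-7, -6) = ((5 - 4*(-4)²)*58)*(-7 - 6) = ((5 - 4*16)*58)*(-13) = ((5 - 64)*58)*(-13) = -59*58*(-13) = -3422*(-13) = 44486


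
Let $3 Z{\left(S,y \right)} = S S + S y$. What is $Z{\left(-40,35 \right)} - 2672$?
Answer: $- \frac{7816}{3} \approx -2605.3$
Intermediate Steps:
$Z{\left(S,y \right)} = \frac{S^{2}}{3} + \frac{S y}{3}$ ($Z{\left(S,y \right)} = \frac{S S + S y}{3} = \frac{S^{2} + S y}{3} = \frac{S^{2}}{3} + \frac{S y}{3}$)
$Z{\left(-40,35 \right)} - 2672 = \frac{1}{3} \left(-40\right) \left(-40 + 35\right) - 2672 = \frac{1}{3} \left(-40\right) \left(-5\right) - 2672 = \frac{200}{3} - 2672 = - \frac{7816}{3}$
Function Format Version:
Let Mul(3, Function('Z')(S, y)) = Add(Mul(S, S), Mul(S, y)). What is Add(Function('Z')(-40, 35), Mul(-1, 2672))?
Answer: Rational(-7816, 3) ≈ -2605.3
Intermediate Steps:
Function('Z')(S, y) = Add(Mul(Rational(1, 3), Pow(S, 2)), Mul(Rational(1, 3), S, y)) (Function('Z')(S, y) = Mul(Rational(1, 3), Add(Mul(S, S), Mul(S, y))) = Mul(Rational(1, 3), Add(Pow(S, 2), Mul(S, y))) = Add(Mul(Rational(1, 3), Pow(S, 2)), Mul(Rational(1, 3), S, y)))
Add(Function('Z')(-40, 35), Mul(-1, 2672)) = Add(Mul(Rational(1, 3), -40, Add(-40, 35)), Mul(-1, 2672)) = Add(Mul(Rational(1, 3), -40, -5), -2672) = Add(Rational(200, 3), -2672) = Rational(-7816, 3)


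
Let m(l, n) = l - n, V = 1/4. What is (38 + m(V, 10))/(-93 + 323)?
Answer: 113/920 ≈ 0.12283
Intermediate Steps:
V = ¼ ≈ 0.25000
(38 + m(V, 10))/(-93 + 323) = (38 + (¼ - 1*10))/(-93 + 323) = (38 + (¼ - 10))/230 = (38 - 39/4)*(1/230) = (113/4)*(1/230) = 113/920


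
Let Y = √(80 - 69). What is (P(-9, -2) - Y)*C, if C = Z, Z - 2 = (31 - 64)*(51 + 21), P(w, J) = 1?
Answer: -2374 + 2374*√11 ≈ 5499.7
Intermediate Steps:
Y = √11 ≈ 3.3166
Z = -2374 (Z = 2 + (31 - 64)*(51 + 21) = 2 - 33*72 = 2 - 2376 = -2374)
C = -2374
(P(-9, -2) - Y)*C = (1 - √11)*(-2374) = -2374 + 2374*√11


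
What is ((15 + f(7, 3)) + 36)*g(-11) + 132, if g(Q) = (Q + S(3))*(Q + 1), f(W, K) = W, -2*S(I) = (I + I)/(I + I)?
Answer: 6802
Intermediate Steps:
S(I) = -½ (S(I) = -(I + I)/(2*(I + I)) = -2*I/(2*(2*I)) = -2*I*1/(2*I)/2 = -½*1 = -½)
g(Q) = (1 + Q)*(-½ + Q) (g(Q) = (Q - ½)*(Q + 1) = (-½ + Q)*(1 + Q) = (1 + Q)*(-½ + Q))
((15 + f(7, 3)) + 36)*g(-11) + 132 = ((15 + 7) + 36)*(-½ + (-11)² + (½)*(-11)) + 132 = (22 + 36)*(-½ + 121 - 11/2) + 132 = 58*115 + 132 = 6670 + 132 = 6802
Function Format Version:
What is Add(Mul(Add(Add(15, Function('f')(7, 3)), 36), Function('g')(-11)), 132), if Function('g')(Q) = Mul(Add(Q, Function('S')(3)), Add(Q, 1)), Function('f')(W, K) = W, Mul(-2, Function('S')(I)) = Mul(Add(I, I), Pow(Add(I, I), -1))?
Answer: 6802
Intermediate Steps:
Function('S')(I) = Rational(-1, 2) (Function('S')(I) = Mul(Rational(-1, 2), Mul(Add(I, I), Pow(Add(I, I), -1))) = Mul(Rational(-1, 2), Mul(Mul(2, I), Pow(Mul(2, I), -1))) = Mul(Rational(-1, 2), Mul(Mul(2, I), Mul(Rational(1, 2), Pow(I, -1)))) = Mul(Rational(-1, 2), 1) = Rational(-1, 2))
Function('g')(Q) = Mul(Add(1, Q), Add(Rational(-1, 2), Q)) (Function('g')(Q) = Mul(Add(Q, Rational(-1, 2)), Add(Q, 1)) = Mul(Add(Rational(-1, 2), Q), Add(1, Q)) = Mul(Add(1, Q), Add(Rational(-1, 2), Q)))
Add(Mul(Add(Add(15, Function('f')(7, 3)), 36), Function('g')(-11)), 132) = Add(Mul(Add(Add(15, 7), 36), Add(Rational(-1, 2), Pow(-11, 2), Mul(Rational(1, 2), -11))), 132) = Add(Mul(Add(22, 36), Add(Rational(-1, 2), 121, Rational(-11, 2))), 132) = Add(Mul(58, 115), 132) = Add(6670, 132) = 6802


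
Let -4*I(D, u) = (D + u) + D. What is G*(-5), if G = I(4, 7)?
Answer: 75/4 ≈ 18.750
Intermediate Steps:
I(D, u) = -D/2 - u/4 (I(D, u) = -((D + u) + D)/4 = -(u + 2*D)/4 = -D/2 - u/4)
G = -15/4 (G = -½*4 - ¼*7 = -2 - 7/4 = -15/4 ≈ -3.7500)
G*(-5) = -15/4*(-5) = 75/4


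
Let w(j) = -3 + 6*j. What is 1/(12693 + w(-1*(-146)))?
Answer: 1/13566 ≈ 7.3714e-5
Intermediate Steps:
1/(12693 + w(-1*(-146))) = 1/(12693 + (-3 + 6*(-1*(-146)))) = 1/(12693 + (-3 + 6*146)) = 1/(12693 + (-3 + 876)) = 1/(12693 + 873) = 1/13566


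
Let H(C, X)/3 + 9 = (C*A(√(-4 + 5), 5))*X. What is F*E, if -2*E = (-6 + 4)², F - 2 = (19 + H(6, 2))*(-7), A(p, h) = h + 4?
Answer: 4420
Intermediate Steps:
A(p, h) = 4 + h
H(C, X) = -27 + 27*C*X (H(C, X) = -27 + 3*((C*(4 + 5))*X) = -27 + 3*((C*9)*X) = -27 + 3*((9*C)*X) = -27 + 3*(9*C*X) = -27 + 27*C*X)
F = -2210 (F = 2 + (19 + (-27 + 27*6*2))*(-7) = 2 + (19 + (-27 + 324))*(-7) = 2 + (19 + 297)*(-7) = 2 + 316*(-7) = 2 - 2212 = -2210)
E = -2 (E = -(-6 + 4)²/2 = -½*(-2)² = -½*4 = -2)
F*E = -2210*(-2) = 4420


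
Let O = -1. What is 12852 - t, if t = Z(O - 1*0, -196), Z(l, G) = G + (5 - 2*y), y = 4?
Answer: 13051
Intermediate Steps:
Z(l, G) = -3 + G (Z(l, G) = G + (5 - 2*4) = G + (5 - 8) = G - 3 = -3 + G)
t = -199 (t = -3 - 196 = -199)
12852 - t = 12852 - 1*(-199) = 12852 + 199 = 13051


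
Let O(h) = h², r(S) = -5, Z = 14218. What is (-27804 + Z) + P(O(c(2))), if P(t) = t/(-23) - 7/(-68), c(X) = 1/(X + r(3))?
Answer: -191235155/14076 ≈ -13586.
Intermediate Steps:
c(X) = 1/(-5 + X) (c(X) = 1/(X - 5) = 1/(-5 + X))
P(t) = 7/68 - t/23 (P(t) = t*(-1/23) - 7*(-1/68) = -t/23 + 7/68 = 7/68 - t/23)
(-27804 + Z) + P(O(c(2))) = (-27804 + 14218) + (7/68 - 1/(23*(-5 + 2)²)) = -13586 + (7/68 - (1/(-3))²/23) = -13586 + (7/68 - (-⅓)²/23) = -13586 + (7/68 - 1/23*⅑) = -13586 + (7/68 - 1/207) = -13586 + 1381/14076 = -191235155/14076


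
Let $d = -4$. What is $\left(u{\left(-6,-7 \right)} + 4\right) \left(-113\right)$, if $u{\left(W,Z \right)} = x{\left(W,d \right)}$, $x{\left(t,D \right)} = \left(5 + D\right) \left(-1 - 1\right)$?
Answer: $-226$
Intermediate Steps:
$x{\left(t,D \right)} = -10 - 2 D$ ($x{\left(t,D \right)} = \left(5 + D\right) \left(-2\right) = -10 - 2 D$)
$u{\left(W,Z \right)} = -2$ ($u{\left(W,Z \right)} = -10 - -8 = -10 + 8 = -2$)
$\left(u{\left(-6,-7 \right)} + 4\right) \left(-113\right) = \left(-2 + 4\right) \left(-113\right) = 2 \left(-113\right) = -226$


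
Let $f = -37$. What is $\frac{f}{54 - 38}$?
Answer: $- \frac{37}{16} \approx -2.3125$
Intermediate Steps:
$\frac{f}{54 - 38} = - \frac{37}{54 - 38} = - \frac{37}{16}$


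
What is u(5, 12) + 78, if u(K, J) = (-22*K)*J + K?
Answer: -1237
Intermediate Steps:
u(K, J) = K - 22*J*K (u(K, J) = -22*J*K + K = K - 22*J*K)
u(5, 12) + 78 = 5*(1 - 22*12) + 78 = 5*(1 - 264) + 78 = 5*(-263) + 78 = -1315 + 78 = -1237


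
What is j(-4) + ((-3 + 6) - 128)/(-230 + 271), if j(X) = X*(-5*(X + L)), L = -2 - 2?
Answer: -6685/41 ≈ -163.05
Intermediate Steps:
L = -4
j(X) = X*(20 - 5*X) (j(X) = X*(-5*(X - 4)) = X*(-5*(-4 + X)) = X*(20 - 5*X))
j(-4) + ((-3 + 6) - 128)/(-230 + 271) = 5*(-4)*(4 - 1*(-4)) + ((-3 + 6) - 128)/(-230 + 271) = 5*(-4)*(4 + 4) + (3 - 128)/41 = 5*(-4)*8 - 125*1/41 = -160 - 125/41 = -6685/41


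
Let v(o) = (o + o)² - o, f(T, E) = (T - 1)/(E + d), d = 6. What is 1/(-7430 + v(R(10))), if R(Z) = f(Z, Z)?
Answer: -64/475475 ≈ -0.00013460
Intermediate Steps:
f(T, E) = (-1 + T)/(6 + E) (f(T, E) = (T - 1)/(E + 6) = (-1 + T)/(6 + E))
R(Z) = (-1 + Z)/(6 + Z)
v(o) = -o + 4*o² (v(o) = (2*o)² - o = 4*o² - o = -o + 4*o²)
1/(-7430 + v(R(10))) = 1/(-7430 + ((-1 + 10)/(6 + 10))*(-1 + 4*((-1 + 10)/(6 + 10)))) = 1/(-7430 + (9/16)*(-1 + 4*(9/16))) = 1/(-7430 + ((1/16)*9)*(-1 + 4*((1/16)*9))) = 1/(-7430 + 9*(-1 + 4*(9/16))/16) = 1/(-7430 + 9*(-1 + 9/4)/16) = 1/(-7430 + (9/16)*(5/4)) = 1/(-7430 + 45/64) = 1/(-475475/64) = -64/475475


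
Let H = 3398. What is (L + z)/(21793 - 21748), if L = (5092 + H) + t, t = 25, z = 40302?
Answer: 48817/45 ≈ 1084.8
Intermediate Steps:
L = 8515 (L = (5092 + 3398) + 25 = 8490 + 25 = 8515)
(L + z)/(21793 - 21748) = (8515 + 40302)/(21793 - 21748) = 48817/45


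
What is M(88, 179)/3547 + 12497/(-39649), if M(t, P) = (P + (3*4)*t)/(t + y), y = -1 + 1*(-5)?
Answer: -3585835923/11532070246 ≈ -0.31094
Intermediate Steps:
y = -6 (y = -1 - 5 = -6)
M(t, P) = (P + 12*t)/(-6 + t) (M(t, P) = (P + (3*4)*t)/(t - 6) = (P + 12*t)/(-6 + t))
M(88, 179)/3547 + 12497/(-39649) = ((179 + 12*88)/(-6 + 88))/3547 + 12497/(-39649) = ((179 + 1056)/82)*(1/3547) + 12497*(-1/39649) = ((1/82)*1235)*(1/3547) - 12497/39649 = (1235/82)*(1/3547) - 12497/39649 = 1235/290854 - 12497/39649 = -3585835923/11532070246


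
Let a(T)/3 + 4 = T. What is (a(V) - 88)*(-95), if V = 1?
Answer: 9215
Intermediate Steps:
a(T) = -12 + 3*T
(a(V) - 88)*(-95) = ((-12 + 3*1) - 88)*(-95) = ((-12 + 3) - 88)*(-95) = (-9 - 88)*(-95) = -97*(-95) = 9215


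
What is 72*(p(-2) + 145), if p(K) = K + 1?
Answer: 10368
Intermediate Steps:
p(K) = 1 + K
72*(p(-2) + 145) = 72*((1 - 2) + 145) = 72*(-1 + 145) = 72*144 = 10368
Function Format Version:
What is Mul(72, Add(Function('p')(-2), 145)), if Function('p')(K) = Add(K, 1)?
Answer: 10368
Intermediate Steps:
Function('p')(K) = Add(1, K)
Mul(72, Add(Function('p')(-2), 145)) = Mul(72, Add(Add(1, -2), 145)) = Mul(72, Add(-1, 145)) = Mul(72, 144) = 10368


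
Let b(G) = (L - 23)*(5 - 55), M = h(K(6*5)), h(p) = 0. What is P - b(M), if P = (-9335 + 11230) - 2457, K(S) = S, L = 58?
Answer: 1188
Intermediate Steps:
M = 0
b(G) = -1750 (b(G) = (58 - 23)*(5 - 55) = 35*(-50) = -1750)
P = -562 (P = 1895 - 2457 = -562)
P - b(M) = -562 - 1*(-1750) = -562 + 1750 = 1188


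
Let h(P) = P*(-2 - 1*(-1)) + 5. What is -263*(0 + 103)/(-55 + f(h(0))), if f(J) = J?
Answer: 27089/50 ≈ 541.78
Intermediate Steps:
h(P) = 5 - P (h(P) = P*(-2 + 1) + 5 = P*(-1) + 5 = -P + 5 = 5 - P)
-263*(0 + 103)/(-55 + f(h(0))) = -263*(0 + 103)/(-55 + (5 - 1*0)) = -27089/(-55 + (5 + 0)) = -27089/(-55 + 5) = -27089/(-50) = -27089*(-1)/50 = -263*(-103/50) = 27089/50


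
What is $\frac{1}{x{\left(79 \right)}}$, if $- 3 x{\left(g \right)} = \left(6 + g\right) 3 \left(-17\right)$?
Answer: $\frac{1}{1445} \approx 0.00069204$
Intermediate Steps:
$x{\left(g \right)} = 102 + 17 g$ ($x{\left(g \right)} = - \frac{\left(6 + g\right) 3 \left(-17\right)}{3} = - \frac{\left(18 + 3 g\right) \left(-17\right)}{3} = - \frac{-306 - 51 g}{3} = 102 + 17 g$)
$\frac{1}{x{\left(79 \right)}} = \frac{1}{102 + 17 \cdot 79} = \frac{1}{102 + 1343} = \frac{1}{1445}$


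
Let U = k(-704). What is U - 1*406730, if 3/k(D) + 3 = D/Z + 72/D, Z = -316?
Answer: -2472532526/6079 ≈ -4.0673e+5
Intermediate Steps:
k(D) = 3/(-3 + 72/D - D/316) (k(D) = 3/(-3 + (D/(-316) + 72/D)) = 3/(-3 + (D*(-1/316) + 72/D)) = 3/(-3 + (-D/316 + 72/D)) = 3/(-3 + (72/D - D/316)) = 3/(-3 + 72/D - D/316))
U = -20856/6079 (U = 948*(-704)/(22752 - 1*(-704)² - 948*(-704)) = 948*(-704)/(22752 - 1*495616 + 667392) = 948*(-704)/(22752 - 495616 + 667392) = 948*(-704)/194528 = 948*(-704)*(1/194528) = -20856/6079 ≈ -3.4308)
U - 1*406730 = -20856/6079 - 1*406730 = -20856/6079 - 406730 = -2472532526/6079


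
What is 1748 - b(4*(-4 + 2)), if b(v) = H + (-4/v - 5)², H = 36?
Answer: 6767/4 ≈ 1691.8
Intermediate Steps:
b(v) = 36 + (-5 - 4/v)² (b(v) = 36 + (-4/v - 5)² = 36 + (-5 - 4/v)²)
1748 - b(4*(-4 + 2)) = 1748 - (61 + 16/(4*(-4 + 2))² + 40/((4*(-4 + 2)))) = 1748 - (61 + 16/(4*(-2))² + 40/((4*(-2)))) = 1748 - (61 + 16/(-8)² + 40/(-8)) = 1748 - (61 + 16*(1/64) + 40*(-⅛)) = 1748 - (61 + ¼ - 5) = 1748 - 1*225/4 = 1748 - 225/4 = 6767/4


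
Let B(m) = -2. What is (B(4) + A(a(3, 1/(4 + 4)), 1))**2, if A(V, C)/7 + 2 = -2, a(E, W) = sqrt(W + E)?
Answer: 900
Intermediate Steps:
a(E, W) = sqrt(E + W)
A(V, C) = -28 (A(V, C) = -14 + 7*(-2) = -14 - 14 = -28)
(B(4) + A(a(3, 1/(4 + 4)), 1))**2 = (-2 - 28)**2 = (-30)**2 = 900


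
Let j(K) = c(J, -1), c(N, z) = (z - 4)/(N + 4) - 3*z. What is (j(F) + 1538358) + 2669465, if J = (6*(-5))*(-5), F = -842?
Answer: 648005199/154 ≈ 4.2078e+6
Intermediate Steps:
J = 150 (J = -30*(-5) = 150)
c(N, z) = -3*z + (-4 + z)/(4 + N) (c(N, z) = (-4 + z)/(4 + N) - 3*z = -3*z + (-4 + z)/(4 + N))
j(K) = 457/154 (j(K) = (-4 - 11*(-1) - 3*150*(-1))/(4 + 150) = (-4 + 11 + 450)/154 = (1/154)*457 = 457/154)
(j(F) + 1538358) + 2669465 = (457/154 + 1538358) + 2669465 = 236907589/154 + 2669465 = 648005199/154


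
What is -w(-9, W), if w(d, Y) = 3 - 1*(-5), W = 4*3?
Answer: -8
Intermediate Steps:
W = 12
w(d, Y) = 8 (w(d, Y) = 3 + 5 = 8)
-w(-9, W) = -1*8 = -8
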